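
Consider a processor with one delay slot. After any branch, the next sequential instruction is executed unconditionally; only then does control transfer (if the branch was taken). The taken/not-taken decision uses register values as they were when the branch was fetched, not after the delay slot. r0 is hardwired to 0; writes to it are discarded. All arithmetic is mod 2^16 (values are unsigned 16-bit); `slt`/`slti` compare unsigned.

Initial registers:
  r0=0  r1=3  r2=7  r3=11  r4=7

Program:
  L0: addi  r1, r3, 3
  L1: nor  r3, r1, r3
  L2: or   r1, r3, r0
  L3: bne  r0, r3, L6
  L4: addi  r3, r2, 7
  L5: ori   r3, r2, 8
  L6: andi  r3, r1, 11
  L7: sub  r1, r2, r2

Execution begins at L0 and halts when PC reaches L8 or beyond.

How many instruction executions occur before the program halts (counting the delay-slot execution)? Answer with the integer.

7

[0] addi  r1, r3, 3  →  {r0:0, r1:14, r2:7, r3:11, r4:7}
[1] nor  r3, r1, r3  →  {r0:0, r1:14, r2:7, r3:65520, r4:7}
[2] or   r1, r3, r0  →  {r0:0, r1:65520, r2:7, r3:65520, r4:7}
[3] bne  r0, r3, L6  →  {r0:0, r1:65520, r2:7, r3:65520, r4:7}  ⟨branch taken⟩
[4] addi  r3, r2, 7  →  {r0:0, r1:65520, r2:7, r3:14, r4:7}
[6] andi  r3, r1, 11  →  {r0:0, r1:65520, r2:7, r3:0, r4:7}
[7] sub  r1, r2, r2  →  {r0:0, r1:0, r2:7, r3:0, r4:7}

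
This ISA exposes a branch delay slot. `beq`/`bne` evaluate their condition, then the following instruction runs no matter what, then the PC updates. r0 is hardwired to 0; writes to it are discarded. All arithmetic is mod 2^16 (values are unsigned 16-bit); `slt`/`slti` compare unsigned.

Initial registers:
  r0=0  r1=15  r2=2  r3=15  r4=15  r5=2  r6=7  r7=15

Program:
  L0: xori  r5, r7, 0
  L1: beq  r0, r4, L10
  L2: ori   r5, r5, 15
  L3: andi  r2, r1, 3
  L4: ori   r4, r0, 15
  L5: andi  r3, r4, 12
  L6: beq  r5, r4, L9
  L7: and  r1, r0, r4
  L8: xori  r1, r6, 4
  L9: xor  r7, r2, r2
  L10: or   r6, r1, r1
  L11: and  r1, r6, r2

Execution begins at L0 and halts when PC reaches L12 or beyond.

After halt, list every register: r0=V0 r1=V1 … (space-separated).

r0=0 r1=0 r2=3 r3=12 r4=15 r5=15 r6=0 r7=0

[0] xori  r5, r7, 0  →  {r0:0, r1:15, r2:2, r3:15, r4:15, r5:15, r6:7, r7:15}
[1] beq  r0, r4, L10  →  {r0:0, r1:15, r2:2, r3:15, r4:15, r5:15, r6:7, r7:15}  ⟨branch fallthrough⟩
[2] ori   r5, r5, 15  →  {r0:0, r1:15, r2:2, r3:15, r4:15, r5:15, r6:7, r7:15}
[3] andi  r2, r1, 3  →  {r0:0, r1:15, r2:3, r3:15, r4:15, r5:15, r6:7, r7:15}
[4] ori   r4, r0, 15  →  {r0:0, r1:15, r2:3, r3:15, r4:15, r5:15, r6:7, r7:15}
[5] andi  r3, r4, 12  →  {r0:0, r1:15, r2:3, r3:12, r4:15, r5:15, r6:7, r7:15}
[6] beq  r5, r4, L9  →  {r0:0, r1:15, r2:3, r3:12, r4:15, r5:15, r6:7, r7:15}  ⟨branch taken⟩
[7] and  r1, r0, r4  →  {r0:0, r1:0, r2:3, r3:12, r4:15, r5:15, r6:7, r7:15}
[9] xor  r7, r2, r2  →  {r0:0, r1:0, r2:3, r3:12, r4:15, r5:15, r6:7, r7:0}
[10] or   r6, r1, r1  →  {r0:0, r1:0, r2:3, r3:12, r4:15, r5:15, r6:0, r7:0}
[11] and  r1, r6, r2  →  {r0:0, r1:0, r2:3, r3:12, r4:15, r5:15, r6:0, r7:0}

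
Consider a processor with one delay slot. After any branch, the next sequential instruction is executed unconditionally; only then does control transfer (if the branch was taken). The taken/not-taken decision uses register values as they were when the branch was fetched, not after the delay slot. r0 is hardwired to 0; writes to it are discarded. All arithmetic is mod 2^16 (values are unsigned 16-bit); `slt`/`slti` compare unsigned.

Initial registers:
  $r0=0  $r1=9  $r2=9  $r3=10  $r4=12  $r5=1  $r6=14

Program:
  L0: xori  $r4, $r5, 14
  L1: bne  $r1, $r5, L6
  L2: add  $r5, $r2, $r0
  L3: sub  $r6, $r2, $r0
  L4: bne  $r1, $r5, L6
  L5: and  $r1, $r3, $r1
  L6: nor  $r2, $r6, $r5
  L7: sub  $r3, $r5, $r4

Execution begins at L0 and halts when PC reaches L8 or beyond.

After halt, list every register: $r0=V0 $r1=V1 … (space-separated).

$r0=0 $r1=9 $r2=65520 $r3=65530 $r4=15 $r5=9 $r6=14

[0] xori  $r4, $r5, 14  →  {$r0:0, $r1:9, $r2:9, $r3:10, $r4:15, $r5:1, $r6:14}
[1] bne  $r1, $r5, L6  →  {$r0:0, $r1:9, $r2:9, $r3:10, $r4:15, $r5:1, $r6:14}  ⟨branch taken⟩
[2] add  $r5, $r2, $r0  →  {$r0:0, $r1:9, $r2:9, $r3:10, $r4:15, $r5:9, $r6:14}
[6] nor  $r2, $r6, $r5  →  {$r0:0, $r1:9, $r2:65520, $r3:10, $r4:15, $r5:9, $r6:14}
[7] sub  $r3, $r5, $r4  →  {$r0:0, $r1:9, $r2:65520, $r3:65530, $r4:15, $r5:9, $r6:14}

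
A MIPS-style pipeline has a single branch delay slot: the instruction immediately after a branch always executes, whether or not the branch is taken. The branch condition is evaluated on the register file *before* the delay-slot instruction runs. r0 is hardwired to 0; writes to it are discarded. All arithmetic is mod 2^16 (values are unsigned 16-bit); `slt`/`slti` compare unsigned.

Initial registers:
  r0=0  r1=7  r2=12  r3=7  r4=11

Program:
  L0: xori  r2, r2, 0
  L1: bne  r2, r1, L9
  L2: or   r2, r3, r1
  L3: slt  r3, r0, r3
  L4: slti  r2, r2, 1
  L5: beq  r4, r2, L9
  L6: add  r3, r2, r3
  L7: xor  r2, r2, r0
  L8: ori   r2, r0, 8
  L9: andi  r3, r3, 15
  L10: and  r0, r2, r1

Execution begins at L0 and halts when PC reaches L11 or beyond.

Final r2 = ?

7

PC=0  xori  r2, r2, 0        | r0=0 r1=7 r2=12 r3=7 r4=11
PC=1  bne  r2, r1, L9        | r0=0 r1=7 r2=12 r3=7 r4=11  [TAKEN]
PC=2  or   r2, r3, r1        | r0=0 r1=7 r2=7 r3=7 r4=11
PC=9  andi  r3, r3, 15       | r0=0 r1=7 r2=7 r3=7 r4=11
PC=10 and  r0, r2, r1        | r0=0 r1=7 r2=7 r3=7 r4=11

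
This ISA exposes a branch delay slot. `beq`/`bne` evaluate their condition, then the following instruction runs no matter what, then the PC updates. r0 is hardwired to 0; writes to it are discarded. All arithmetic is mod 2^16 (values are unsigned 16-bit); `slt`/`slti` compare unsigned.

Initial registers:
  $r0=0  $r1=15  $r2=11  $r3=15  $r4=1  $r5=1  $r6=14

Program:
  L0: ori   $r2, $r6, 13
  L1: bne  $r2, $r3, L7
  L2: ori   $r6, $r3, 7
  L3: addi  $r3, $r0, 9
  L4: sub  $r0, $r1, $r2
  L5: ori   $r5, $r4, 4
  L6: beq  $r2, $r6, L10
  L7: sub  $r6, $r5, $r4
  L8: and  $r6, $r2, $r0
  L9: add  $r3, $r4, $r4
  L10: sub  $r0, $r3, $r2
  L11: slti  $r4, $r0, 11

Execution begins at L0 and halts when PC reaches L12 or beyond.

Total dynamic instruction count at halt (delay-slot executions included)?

10

#0 ori   $r2, $r6, 13 ; 0/15/15/15/1/1/14
#1 bne  $r2, $r3, L7 ; 0/15/15/15/1/1/14 ; →fallthru
#2 ori   $r6, $r3, 7 ; 0/15/15/15/1/1/15
#3 addi  $r3, $r0, 9 ; 0/15/15/9/1/1/15
#4 sub  $r0, $r1, $r2 ; 0/15/15/9/1/1/15
#5 ori   $r5, $r4, 4 ; 0/15/15/9/1/5/15
#6 beq  $r2, $r6, L10 ; 0/15/15/9/1/5/15 ; →target
#7 sub  $r6, $r5, $r4 ; 0/15/15/9/1/5/4
#10 sub  $r0, $r3, $r2 ; 0/15/15/9/1/5/4
#11 slti  $r4, $r0, 11 ; 0/15/15/9/1/5/4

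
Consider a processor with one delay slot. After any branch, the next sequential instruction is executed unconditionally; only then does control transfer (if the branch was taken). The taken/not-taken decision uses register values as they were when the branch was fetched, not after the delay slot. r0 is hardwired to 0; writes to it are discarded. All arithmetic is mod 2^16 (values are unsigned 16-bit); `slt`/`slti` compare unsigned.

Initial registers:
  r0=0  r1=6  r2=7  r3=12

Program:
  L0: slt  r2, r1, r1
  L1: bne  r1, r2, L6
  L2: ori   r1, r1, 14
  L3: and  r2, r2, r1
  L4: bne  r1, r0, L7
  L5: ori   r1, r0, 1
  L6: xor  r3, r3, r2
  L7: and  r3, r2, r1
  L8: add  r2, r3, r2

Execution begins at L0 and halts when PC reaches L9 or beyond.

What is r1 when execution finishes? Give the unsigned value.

14

#0 slt  r2, r1, r1 ; 0/6/0/12
#1 bne  r1, r2, L6 ; 0/6/0/12 ; →target
#2 ori   r1, r1, 14 ; 0/14/0/12
#6 xor  r3, r3, r2 ; 0/14/0/12
#7 and  r3, r2, r1 ; 0/14/0/0
#8 add  r2, r3, r2 ; 0/14/0/0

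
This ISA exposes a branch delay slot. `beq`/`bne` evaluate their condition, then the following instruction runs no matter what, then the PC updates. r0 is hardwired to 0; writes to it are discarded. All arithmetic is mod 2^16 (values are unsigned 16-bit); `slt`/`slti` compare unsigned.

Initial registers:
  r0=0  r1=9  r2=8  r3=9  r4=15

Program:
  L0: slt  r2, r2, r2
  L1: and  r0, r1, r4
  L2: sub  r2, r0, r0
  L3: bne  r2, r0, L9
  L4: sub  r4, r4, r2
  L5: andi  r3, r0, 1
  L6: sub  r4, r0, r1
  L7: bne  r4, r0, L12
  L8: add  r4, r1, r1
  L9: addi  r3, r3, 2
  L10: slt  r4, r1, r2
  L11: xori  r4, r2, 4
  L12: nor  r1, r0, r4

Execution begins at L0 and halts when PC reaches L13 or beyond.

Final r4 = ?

18

#0 slt  r2, r2, r2 ; 0/9/0/9/15
#1 and  r0, r1, r4 ; 0/9/0/9/15
#2 sub  r2, r0, r0 ; 0/9/0/9/15
#3 bne  r2, r0, L9 ; 0/9/0/9/15 ; →fallthru
#4 sub  r4, r4, r2 ; 0/9/0/9/15
#5 andi  r3, r0, 1 ; 0/9/0/0/15
#6 sub  r4, r0, r1 ; 0/9/0/0/65527
#7 bne  r4, r0, L12 ; 0/9/0/0/65527 ; →target
#8 add  r4, r1, r1 ; 0/9/0/0/18
#12 nor  r1, r0, r4 ; 0/65517/0/0/18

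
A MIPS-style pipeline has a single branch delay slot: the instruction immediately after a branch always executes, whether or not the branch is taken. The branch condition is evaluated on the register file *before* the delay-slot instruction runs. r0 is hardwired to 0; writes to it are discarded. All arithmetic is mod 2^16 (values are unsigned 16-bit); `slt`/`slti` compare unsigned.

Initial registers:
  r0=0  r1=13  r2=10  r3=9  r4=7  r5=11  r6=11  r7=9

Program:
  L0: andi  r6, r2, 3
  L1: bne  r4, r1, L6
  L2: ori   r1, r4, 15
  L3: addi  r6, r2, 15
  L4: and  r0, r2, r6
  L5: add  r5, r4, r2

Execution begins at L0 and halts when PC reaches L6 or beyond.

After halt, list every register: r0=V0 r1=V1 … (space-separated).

r0=0 r1=15 r2=10 r3=9 r4=7 r5=11 r6=2 r7=9

[0] andi  r6, r2, 3  →  {r0:0, r1:13, r2:10, r3:9, r4:7, r5:11, r6:2, r7:9}
[1] bne  r4, r1, L6  →  {r0:0, r1:13, r2:10, r3:9, r4:7, r5:11, r6:2, r7:9}  ⟨branch taken⟩
[2] ori   r1, r4, 15  →  {r0:0, r1:15, r2:10, r3:9, r4:7, r5:11, r6:2, r7:9}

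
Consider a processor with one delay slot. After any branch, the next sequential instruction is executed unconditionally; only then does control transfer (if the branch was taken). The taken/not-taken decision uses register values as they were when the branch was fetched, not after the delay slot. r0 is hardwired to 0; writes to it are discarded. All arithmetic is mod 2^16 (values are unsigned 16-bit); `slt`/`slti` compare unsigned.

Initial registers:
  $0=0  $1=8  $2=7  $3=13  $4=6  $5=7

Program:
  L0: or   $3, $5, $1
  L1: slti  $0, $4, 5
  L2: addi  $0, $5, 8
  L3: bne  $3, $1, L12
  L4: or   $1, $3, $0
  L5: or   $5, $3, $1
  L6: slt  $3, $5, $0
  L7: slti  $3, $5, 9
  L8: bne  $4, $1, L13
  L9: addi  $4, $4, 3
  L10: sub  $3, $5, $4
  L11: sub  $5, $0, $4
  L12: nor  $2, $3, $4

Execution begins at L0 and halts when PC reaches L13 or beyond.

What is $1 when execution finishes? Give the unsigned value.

15

[0] or   $3, $5, $1  →  {$0:0, $1:8, $2:7, $3:15, $4:6, $5:7}
[1] slti  $0, $4, 5  →  {$0:0, $1:8, $2:7, $3:15, $4:6, $5:7}
[2] addi  $0, $5, 8  →  {$0:0, $1:8, $2:7, $3:15, $4:6, $5:7}
[3] bne  $3, $1, L12  →  {$0:0, $1:8, $2:7, $3:15, $4:6, $5:7}  ⟨branch taken⟩
[4] or   $1, $3, $0  →  {$0:0, $1:15, $2:7, $3:15, $4:6, $5:7}
[12] nor  $2, $3, $4  →  {$0:0, $1:15, $2:65520, $3:15, $4:6, $5:7}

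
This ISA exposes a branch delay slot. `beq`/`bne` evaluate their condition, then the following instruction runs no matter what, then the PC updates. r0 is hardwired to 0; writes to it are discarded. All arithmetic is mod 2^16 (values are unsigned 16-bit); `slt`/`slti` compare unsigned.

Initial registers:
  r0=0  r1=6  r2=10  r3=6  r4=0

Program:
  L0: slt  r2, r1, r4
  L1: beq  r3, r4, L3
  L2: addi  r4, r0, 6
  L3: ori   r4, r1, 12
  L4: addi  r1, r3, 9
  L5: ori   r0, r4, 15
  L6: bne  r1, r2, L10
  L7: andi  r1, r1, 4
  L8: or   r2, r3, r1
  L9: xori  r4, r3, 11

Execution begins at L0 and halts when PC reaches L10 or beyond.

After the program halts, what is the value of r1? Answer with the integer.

4

#0 slt  r2, r1, r4 ; 0/6/0/6/0
#1 beq  r3, r4, L3 ; 0/6/0/6/0 ; →fallthru
#2 addi  r4, r0, 6 ; 0/6/0/6/6
#3 ori   r4, r1, 12 ; 0/6/0/6/14
#4 addi  r1, r3, 9 ; 0/15/0/6/14
#5 ori   r0, r4, 15 ; 0/15/0/6/14
#6 bne  r1, r2, L10 ; 0/15/0/6/14 ; →target
#7 andi  r1, r1, 4 ; 0/4/0/6/14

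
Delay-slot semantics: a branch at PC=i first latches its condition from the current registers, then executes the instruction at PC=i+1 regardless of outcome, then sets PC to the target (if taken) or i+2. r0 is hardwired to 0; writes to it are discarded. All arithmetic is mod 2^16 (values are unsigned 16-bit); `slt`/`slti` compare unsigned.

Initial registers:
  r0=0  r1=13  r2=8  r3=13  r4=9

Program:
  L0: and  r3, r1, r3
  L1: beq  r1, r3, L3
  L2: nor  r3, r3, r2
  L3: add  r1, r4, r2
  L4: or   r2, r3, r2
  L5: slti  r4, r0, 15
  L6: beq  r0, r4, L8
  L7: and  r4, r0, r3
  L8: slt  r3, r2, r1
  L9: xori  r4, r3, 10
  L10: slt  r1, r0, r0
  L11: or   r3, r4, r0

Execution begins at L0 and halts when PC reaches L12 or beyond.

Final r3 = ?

10

  step pc=0: and  r3, r1, r3  regs=(0,13,8,13,9)
  step pc=1: beq  r1, r3, L3  cond=T  regs=(0,13,8,13,9)
  step pc=2: nor  r3, r3, r2  regs=(0,13,8,65522,9)
  step pc=3: add  r1, r4, r2  regs=(0,17,8,65522,9)
  step pc=4: or   r2, r3, r2  regs=(0,17,65530,65522,9)
  step pc=5: slti  r4, r0, 15  regs=(0,17,65530,65522,1)
  step pc=6: beq  r0, r4, L8  cond=F  regs=(0,17,65530,65522,1)
  step pc=7: and  r4, r0, r3  regs=(0,17,65530,65522,0)
  step pc=8: slt  r3, r2, r1  regs=(0,17,65530,0,0)
  step pc=9: xori  r4, r3, 10  regs=(0,17,65530,0,10)
  step pc=10: slt  r1, r0, r0  regs=(0,0,65530,0,10)
  step pc=11: or   r3, r4, r0  regs=(0,0,65530,10,10)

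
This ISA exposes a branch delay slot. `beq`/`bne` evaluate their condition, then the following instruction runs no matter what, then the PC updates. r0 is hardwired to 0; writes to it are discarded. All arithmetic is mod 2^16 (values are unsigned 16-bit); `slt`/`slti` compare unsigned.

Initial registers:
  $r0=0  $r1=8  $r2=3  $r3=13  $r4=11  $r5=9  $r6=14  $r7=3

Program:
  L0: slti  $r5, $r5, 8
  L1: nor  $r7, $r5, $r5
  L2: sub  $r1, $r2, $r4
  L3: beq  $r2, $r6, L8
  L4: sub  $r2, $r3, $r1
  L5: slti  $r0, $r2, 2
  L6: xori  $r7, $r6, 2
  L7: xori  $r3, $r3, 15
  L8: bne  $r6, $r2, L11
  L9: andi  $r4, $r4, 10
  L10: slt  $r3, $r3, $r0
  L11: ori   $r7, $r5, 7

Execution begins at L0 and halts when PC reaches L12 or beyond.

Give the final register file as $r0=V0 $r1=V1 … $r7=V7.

PC=0  slti  $r5, $r5, 8      | $r0=0 $r1=8 $r2=3 $r3=13 $r4=11 $r5=0 $r6=14 $r7=3
PC=1  nor  $r7, $r5, $r5     | $r0=0 $r1=8 $r2=3 $r3=13 $r4=11 $r5=0 $r6=14 $r7=65535
PC=2  sub  $r1, $r2, $r4     | $r0=0 $r1=65528 $r2=3 $r3=13 $r4=11 $r5=0 $r6=14 $r7=65535
PC=3  beq  $r2, $r6, L8      | $r0=0 $r1=65528 $r2=3 $r3=13 $r4=11 $r5=0 $r6=14 $r7=65535  [not taken]
PC=4  sub  $r2, $r3, $r1     | $r0=0 $r1=65528 $r2=21 $r3=13 $r4=11 $r5=0 $r6=14 $r7=65535
PC=5  slti  $r0, $r2, 2      | $r0=0 $r1=65528 $r2=21 $r3=13 $r4=11 $r5=0 $r6=14 $r7=65535
PC=6  xori  $r7, $r6, 2      | $r0=0 $r1=65528 $r2=21 $r3=13 $r4=11 $r5=0 $r6=14 $r7=12
PC=7  xori  $r3, $r3, 15     | $r0=0 $r1=65528 $r2=21 $r3=2 $r4=11 $r5=0 $r6=14 $r7=12
PC=8  bne  $r6, $r2, L11     | $r0=0 $r1=65528 $r2=21 $r3=2 $r4=11 $r5=0 $r6=14 $r7=12  [TAKEN]
PC=9  andi  $r4, $r4, 10     | $r0=0 $r1=65528 $r2=21 $r3=2 $r4=10 $r5=0 $r6=14 $r7=12
PC=11 ori   $r7, $r5, 7      | $r0=0 $r1=65528 $r2=21 $r3=2 $r4=10 $r5=0 $r6=14 $r7=7

$r0=0 $r1=65528 $r2=21 $r3=2 $r4=10 $r5=0 $r6=14 $r7=7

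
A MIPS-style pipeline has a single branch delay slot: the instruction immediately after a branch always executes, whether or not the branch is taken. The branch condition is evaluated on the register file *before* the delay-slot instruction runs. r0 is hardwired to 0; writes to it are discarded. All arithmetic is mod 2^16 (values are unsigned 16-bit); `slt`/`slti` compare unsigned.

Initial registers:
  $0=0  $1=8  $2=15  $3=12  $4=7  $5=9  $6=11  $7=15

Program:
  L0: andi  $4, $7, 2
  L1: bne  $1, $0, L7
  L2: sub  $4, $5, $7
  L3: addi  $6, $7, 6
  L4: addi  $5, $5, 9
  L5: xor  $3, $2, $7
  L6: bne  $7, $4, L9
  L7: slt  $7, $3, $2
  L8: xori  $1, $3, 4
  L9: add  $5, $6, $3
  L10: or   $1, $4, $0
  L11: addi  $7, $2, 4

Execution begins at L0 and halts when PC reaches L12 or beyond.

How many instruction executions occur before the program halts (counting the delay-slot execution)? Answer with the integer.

  step pc=0: andi  $4, $7, 2  regs=(0,8,15,12,2,9,11,15)
  step pc=1: bne  $1, $0, L7  cond=T  regs=(0,8,15,12,2,9,11,15)
  step pc=2: sub  $4, $5, $7  regs=(0,8,15,12,65530,9,11,15)
  step pc=7: slt  $7, $3, $2  regs=(0,8,15,12,65530,9,11,1)
  step pc=8: xori  $1, $3, 4  regs=(0,8,15,12,65530,9,11,1)
  step pc=9: add  $5, $6, $3  regs=(0,8,15,12,65530,23,11,1)
  step pc=10: or   $1, $4, $0  regs=(0,65530,15,12,65530,23,11,1)
  step pc=11: addi  $7, $2, 4  regs=(0,65530,15,12,65530,23,11,19)

8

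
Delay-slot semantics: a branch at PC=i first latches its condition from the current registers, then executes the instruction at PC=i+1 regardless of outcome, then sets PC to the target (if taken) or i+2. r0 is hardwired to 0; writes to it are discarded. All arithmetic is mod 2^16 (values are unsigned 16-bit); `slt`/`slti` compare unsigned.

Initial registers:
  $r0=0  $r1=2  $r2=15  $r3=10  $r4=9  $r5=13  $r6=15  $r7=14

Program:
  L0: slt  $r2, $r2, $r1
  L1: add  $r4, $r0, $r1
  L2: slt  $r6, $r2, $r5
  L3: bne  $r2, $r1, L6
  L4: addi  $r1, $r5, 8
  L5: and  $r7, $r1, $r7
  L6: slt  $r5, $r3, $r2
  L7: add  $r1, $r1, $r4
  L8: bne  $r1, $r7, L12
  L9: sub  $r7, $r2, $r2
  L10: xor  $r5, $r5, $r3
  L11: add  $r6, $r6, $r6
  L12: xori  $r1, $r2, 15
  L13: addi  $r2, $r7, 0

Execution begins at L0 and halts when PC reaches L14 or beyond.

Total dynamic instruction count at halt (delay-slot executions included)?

11

  step pc=0: slt  $r2, $r2, $r1  regs=(0,2,0,10,9,13,15,14)
  step pc=1: add  $r4, $r0, $r1  regs=(0,2,0,10,2,13,15,14)
  step pc=2: slt  $r6, $r2, $r5  regs=(0,2,0,10,2,13,1,14)
  step pc=3: bne  $r2, $r1, L6  cond=T  regs=(0,2,0,10,2,13,1,14)
  step pc=4: addi  $r1, $r5, 8  regs=(0,21,0,10,2,13,1,14)
  step pc=6: slt  $r5, $r3, $r2  regs=(0,21,0,10,2,0,1,14)
  step pc=7: add  $r1, $r1, $r4  regs=(0,23,0,10,2,0,1,14)
  step pc=8: bne  $r1, $r7, L12  cond=T  regs=(0,23,0,10,2,0,1,14)
  step pc=9: sub  $r7, $r2, $r2  regs=(0,23,0,10,2,0,1,0)
  step pc=12: xori  $r1, $r2, 15  regs=(0,15,0,10,2,0,1,0)
  step pc=13: addi  $r2, $r7, 0  regs=(0,15,0,10,2,0,1,0)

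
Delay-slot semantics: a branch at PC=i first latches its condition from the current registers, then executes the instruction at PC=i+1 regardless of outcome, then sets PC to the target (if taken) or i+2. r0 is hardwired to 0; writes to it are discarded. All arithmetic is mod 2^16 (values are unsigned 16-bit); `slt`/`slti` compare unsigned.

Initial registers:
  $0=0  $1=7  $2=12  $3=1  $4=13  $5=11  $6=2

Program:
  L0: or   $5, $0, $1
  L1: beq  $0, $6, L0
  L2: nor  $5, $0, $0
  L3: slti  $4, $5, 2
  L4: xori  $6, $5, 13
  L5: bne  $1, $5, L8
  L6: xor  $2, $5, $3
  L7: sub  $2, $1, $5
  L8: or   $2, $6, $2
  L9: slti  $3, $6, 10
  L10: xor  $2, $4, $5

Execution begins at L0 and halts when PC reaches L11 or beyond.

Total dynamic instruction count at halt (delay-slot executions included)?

  step pc=0: or   $5, $0, $1  regs=(0,7,12,1,13,7,2)
  step pc=1: beq  $0, $6, L0  cond=F  regs=(0,7,12,1,13,7,2)
  step pc=2: nor  $5, $0, $0  regs=(0,7,12,1,13,65535,2)
  step pc=3: slti  $4, $5, 2  regs=(0,7,12,1,0,65535,2)
  step pc=4: xori  $6, $5, 13  regs=(0,7,12,1,0,65535,65522)
  step pc=5: bne  $1, $5, L8  cond=T  regs=(0,7,12,1,0,65535,65522)
  step pc=6: xor  $2, $5, $3  regs=(0,7,65534,1,0,65535,65522)
  step pc=8: or   $2, $6, $2  regs=(0,7,65534,1,0,65535,65522)
  step pc=9: slti  $3, $6, 10  regs=(0,7,65534,0,0,65535,65522)
  step pc=10: xor  $2, $4, $5  regs=(0,7,65535,0,0,65535,65522)

10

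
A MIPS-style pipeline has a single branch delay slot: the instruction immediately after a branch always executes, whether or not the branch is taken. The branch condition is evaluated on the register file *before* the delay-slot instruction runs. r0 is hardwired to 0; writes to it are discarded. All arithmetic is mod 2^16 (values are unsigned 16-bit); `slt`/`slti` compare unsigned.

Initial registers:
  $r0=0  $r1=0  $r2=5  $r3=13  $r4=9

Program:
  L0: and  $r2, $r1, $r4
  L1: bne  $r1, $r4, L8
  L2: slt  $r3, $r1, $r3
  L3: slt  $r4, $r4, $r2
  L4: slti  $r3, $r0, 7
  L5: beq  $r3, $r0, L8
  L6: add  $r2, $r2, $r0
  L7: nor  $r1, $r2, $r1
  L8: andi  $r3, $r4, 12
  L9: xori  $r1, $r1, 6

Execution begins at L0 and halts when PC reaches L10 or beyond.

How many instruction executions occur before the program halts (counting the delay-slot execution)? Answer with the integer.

PC=0  and  $r2, $r1, $r4     | $r0=0 $r1=0 $r2=0 $r3=13 $r4=9
PC=1  bne  $r1, $r4, L8      | $r0=0 $r1=0 $r2=0 $r3=13 $r4=9  [TAKEN]
PC=2  slt  $r3, $r1, $r3     | $r0=0 $r1=0 $r2=0 $r3=1 $r4=9
PC=8  andi  $r3, $r4, 12     | $r0=0 $r1=0 $r2=0 $r3=8 $r4=9
PC=9  xori  $r1, $r1, 6      | $r0=0 $r1=6 $r2=0 $r3=8 $r4=9

5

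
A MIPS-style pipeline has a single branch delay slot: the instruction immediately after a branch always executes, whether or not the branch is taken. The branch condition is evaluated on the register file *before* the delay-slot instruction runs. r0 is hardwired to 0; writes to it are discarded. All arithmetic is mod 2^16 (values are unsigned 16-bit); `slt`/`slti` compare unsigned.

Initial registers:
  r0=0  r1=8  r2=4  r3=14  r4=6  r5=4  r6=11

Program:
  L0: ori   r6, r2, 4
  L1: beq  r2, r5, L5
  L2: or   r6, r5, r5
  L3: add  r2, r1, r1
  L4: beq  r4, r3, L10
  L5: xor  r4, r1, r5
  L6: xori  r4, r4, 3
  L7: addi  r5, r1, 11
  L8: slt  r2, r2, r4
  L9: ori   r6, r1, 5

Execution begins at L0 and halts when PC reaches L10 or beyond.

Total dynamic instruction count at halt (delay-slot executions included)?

#0 ori   r6, r2, 4 ; 0/8/4/14/6/4/4
#1 beq  r2, r5, L5 ; 0/8/4/14/6/4/4 ; →target
#2 or   r6, r5, r5 ; 0/8/4/14/6/4/4
#5 xor  r4, r1, r5 ; 0/8/4/14/12/4/4
#6 xori  r4, r4, 3 ; 0/8/4/14/15/4/4
#7 addi  r5, r1, 11 ; 0/8/4/14/15/19/4
#8 slt  r2, r2, r4 ; 0/8/1/14/15/19/4
#9 ori   r6, r1, 5 ; 0/8/1/14/15/19/13

8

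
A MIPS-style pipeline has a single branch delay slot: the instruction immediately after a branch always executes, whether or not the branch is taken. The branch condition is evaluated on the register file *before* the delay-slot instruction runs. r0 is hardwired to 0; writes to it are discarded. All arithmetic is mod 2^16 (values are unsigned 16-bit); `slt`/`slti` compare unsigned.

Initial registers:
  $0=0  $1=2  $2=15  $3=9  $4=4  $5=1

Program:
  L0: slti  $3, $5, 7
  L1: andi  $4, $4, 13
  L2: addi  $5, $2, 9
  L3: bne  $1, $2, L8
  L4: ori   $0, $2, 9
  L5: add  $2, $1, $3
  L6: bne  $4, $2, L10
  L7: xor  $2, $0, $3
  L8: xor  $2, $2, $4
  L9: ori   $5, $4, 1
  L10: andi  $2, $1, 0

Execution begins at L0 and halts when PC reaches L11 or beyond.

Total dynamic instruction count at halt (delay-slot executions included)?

  step pc=0: slti  $3, $5, 7  regs=(0,2,15,1,4,1)
  step pc=1: andi  $4, $4, 13  regs=(0,2,15,1,4,1)
  step pc=2: addi  $5, $2, 9  regs=(0,2,15,1,4,24)
  step pc=3: bne  $1, $2, L8  cond=T  regs=(0,2,15,1,4,24)
  step pc=4: ori   $0, $2, 9  regs=(0,2,15,1,4,24)
  step pc=8: xor  $2, $2, $4  regs=(0,2,11,1,4,24)
  step pc=9: ori   $5, $4, 1  regs=(0,2,11,1,4,5)
  step pc=10: andi  $2, $1, 0  regs=(0,2,0,1,4,5)

8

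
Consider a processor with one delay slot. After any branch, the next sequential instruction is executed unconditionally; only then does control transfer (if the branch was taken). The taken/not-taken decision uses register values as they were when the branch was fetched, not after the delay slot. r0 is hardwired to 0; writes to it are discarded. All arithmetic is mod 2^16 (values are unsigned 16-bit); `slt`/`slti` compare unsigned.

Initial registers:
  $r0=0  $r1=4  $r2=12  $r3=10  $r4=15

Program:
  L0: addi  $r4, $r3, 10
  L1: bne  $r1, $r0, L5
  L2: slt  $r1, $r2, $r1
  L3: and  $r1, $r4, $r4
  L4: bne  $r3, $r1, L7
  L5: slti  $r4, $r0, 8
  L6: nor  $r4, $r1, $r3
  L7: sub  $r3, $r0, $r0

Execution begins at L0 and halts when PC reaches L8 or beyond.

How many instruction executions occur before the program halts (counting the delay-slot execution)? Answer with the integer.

6

PC=0  addi  $r4, $r3, 10     | $r0=0 $r1=4 $r2=12 $r3=10 $r4=20
PC=1  bne  $r1, $r0, L5      | $r0=0 $r1=4 $r2=12 $r3=10 $r4=20  [TAKEN]
PC=2  slt  $r1, $r2, $r1     | $r0=0 $r1=0 $r2=12 $r3=10 $r4=20
PC=5  slti  $r4, $r0, 8      | $r0=0 $r1=0 $r2=12 $r3=10 $r4=1
PC=6  nor  $r4, $r1, $r3     | $r0=0 $r1=0 $r2=12 $r3=10 $r4=65525
PC=7  sub  $r3, $r0, $r0     | $r0=0 $r1=0 $r2=12 $r3=0 $r4=65525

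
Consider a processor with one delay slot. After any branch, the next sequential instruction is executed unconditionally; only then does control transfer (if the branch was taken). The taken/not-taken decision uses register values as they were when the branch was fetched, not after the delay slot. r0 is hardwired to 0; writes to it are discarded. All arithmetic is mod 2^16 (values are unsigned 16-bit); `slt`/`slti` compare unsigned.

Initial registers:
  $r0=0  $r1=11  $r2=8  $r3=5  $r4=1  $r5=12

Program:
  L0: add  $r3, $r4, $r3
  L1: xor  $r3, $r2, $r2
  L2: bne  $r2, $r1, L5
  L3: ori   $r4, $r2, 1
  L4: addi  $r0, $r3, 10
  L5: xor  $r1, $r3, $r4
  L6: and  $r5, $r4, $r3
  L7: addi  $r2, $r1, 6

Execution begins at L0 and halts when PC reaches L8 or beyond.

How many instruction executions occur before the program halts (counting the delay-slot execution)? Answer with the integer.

7

  step pc=0: add  $r3, $r4, $r3  regs=(0,11,8,6,1,12)
  step pc=1: xor  $r3, $r2, $r2  regs=(0,11,8,0,1,12)
  step pc=2: bne  $r2, $r1, L5  cond=T  regs=(0,11,8,0,1,12)
  step pc=3: ori   $r4, $r2, 1  regs=(0,11,8,0,9,12)
  step pc=5: xor  $r1, $r3, $r4  regs=(0,9,8,0,9,12)
  step pc=6: and  $r5, $r4, $r3  regs=(0,9,8,0,9,0)
  step pc=7: addi  $r2, $r1, 6  regs=(0,9,15,0,9,0)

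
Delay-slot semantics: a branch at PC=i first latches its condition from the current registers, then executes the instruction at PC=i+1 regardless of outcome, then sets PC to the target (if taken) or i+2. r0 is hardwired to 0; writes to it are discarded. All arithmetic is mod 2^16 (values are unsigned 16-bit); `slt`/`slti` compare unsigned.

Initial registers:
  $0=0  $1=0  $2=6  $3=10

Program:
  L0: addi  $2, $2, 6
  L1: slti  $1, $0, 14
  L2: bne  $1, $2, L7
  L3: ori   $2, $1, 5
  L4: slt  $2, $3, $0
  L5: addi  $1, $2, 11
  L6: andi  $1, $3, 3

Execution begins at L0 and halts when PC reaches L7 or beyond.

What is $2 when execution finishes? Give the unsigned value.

[0] addi  $2, $2, 6  →  {$0:0, $1:0, $2:12, $3:10}
[1] slti  $1, $0, 14  →  {$0:0, $1:1, $2:12, $3:10}
[2] bne  $1, $2, L7  →  {$0:0, $1:1, $2:12, $3:10}  ⟨branch taken⟩
[3] ori   $2, $1, 5  →  {$0:0, $1:1, $2:5, $3:10}

5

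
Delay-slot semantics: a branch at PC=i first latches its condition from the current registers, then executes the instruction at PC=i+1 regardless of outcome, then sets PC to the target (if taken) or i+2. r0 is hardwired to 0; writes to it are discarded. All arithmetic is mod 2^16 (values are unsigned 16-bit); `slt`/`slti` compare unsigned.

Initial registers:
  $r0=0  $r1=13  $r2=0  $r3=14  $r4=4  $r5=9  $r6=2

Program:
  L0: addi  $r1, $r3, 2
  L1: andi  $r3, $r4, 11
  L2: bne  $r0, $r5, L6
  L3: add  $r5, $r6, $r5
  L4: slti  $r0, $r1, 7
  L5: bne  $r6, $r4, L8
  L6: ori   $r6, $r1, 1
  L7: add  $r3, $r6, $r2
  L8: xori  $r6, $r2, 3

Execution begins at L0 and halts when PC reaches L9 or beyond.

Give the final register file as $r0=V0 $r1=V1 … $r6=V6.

  step pc=0: addi  $r1, $r3, 2  regs=(0,16,0,14,4,9,2)
  step pc=1: andi  $r3, $r4, 11  regs=(0,16,0,0,4,9,2)
  step pc=2: bne  $r0, $r5, L6  cond=T  regs=(0,16,0,0,4,9,2)
  step pc=3: add  $r5, $r6, $r5  regs=(0,16,0,0,4,11,2)
  step pc=6: ori   $r6, $r1, 1  regs=(0,16,0,0,4,11,17)
  step pc=7: add  $r3, $r6, $r2  regs=(0,16,0,17,4,11,17)
  step pc=8: xori  $r6, $r2, 3  regs=(0,16,0,17,4,11,3)

$r0=0 $r1=16 $r2=0 $r3=17 $r4=4 $r5=11 $r6=3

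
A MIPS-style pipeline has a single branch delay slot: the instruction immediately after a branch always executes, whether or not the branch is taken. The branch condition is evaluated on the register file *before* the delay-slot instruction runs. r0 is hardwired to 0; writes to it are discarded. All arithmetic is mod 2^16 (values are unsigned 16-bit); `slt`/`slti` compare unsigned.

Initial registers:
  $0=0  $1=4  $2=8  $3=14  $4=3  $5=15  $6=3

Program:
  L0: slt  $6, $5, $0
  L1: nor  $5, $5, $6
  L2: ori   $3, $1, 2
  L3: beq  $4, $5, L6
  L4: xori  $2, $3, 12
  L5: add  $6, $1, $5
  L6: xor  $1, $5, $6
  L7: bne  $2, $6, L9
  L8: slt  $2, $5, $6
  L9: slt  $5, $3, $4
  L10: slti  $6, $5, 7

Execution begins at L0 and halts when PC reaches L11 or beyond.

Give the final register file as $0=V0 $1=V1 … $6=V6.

  step pc=0: slt  $6, $5, $0  regs=(0,4,8,14,3,15,0)
  step pc=1: nor  $5, $5, $6  regs=(0,4,8,14,3,65520,0)
  step pc=2: ori   $3, $1, 2  regs=(0,4,8,6,3,65520,0)
  step pc=3: beq  $4, $5, L6  cond=F  regs=(0,4,8,6,3,65520,0)
  step pc=4: xori  $2, $3, 12  regs=(0,4,10,6,3,65520,0)
  step pc=5: add  $6, $1, $5  regs=(0,4,10,6,3,65520,65524)
  step pc=6: xor  $1, $5, $6  regs=(0,4,10,6,3,65520,65524)
  step pc=7: bne  $2, $6, L9  cond=T  regs=(0,4,10,6,3,65520,65524)
  step pc=8: slt  $2, $5, $6  regs=(0,4,1,6,3,65520,65524)
  step pc=9: slt  $5, $3, $4  regs=(0,4,1,6,3,0,65524)
  step pc=10: slti  $6, $5, 7  regs=(0,4,1,6,3,0,1)

$0=0 $1=4 $2=1 $3=6 $4=3 $5=0 $6=1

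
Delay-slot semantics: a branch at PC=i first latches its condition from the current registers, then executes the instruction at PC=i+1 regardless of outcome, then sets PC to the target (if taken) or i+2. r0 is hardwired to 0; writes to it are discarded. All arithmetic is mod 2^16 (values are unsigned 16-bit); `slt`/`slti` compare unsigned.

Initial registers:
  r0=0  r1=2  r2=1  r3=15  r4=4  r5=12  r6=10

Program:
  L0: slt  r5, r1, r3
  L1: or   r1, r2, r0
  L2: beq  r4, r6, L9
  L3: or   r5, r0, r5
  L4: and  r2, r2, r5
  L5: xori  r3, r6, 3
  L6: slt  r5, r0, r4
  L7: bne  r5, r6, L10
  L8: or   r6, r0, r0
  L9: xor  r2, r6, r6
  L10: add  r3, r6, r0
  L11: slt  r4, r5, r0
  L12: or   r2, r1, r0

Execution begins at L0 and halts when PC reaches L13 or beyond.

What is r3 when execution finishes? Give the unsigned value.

[0] slt  r5, r1, r3  →  {r0:0, r1:2, r2:1, r3:15, r4:4, r5:1, r6:10}
[1] or   r1, r2, r0  →  {r0:0, r1:1, r2:1, r3:15, r4:4, r5:1, r6:10}
[2] beq  r4, r6, L9  →  {r0:0, r1:1, r2:1, r3:15, r4:4, r5:1, r6:10}  ⟨branch fallthrough⟩
[3] or   r5, r0, r5  →  {r0:0, r1:1, r2:1, r3:15, r4:4, r5:1, r6:10}
[4] and  r2, r2, r5  →  {r0:0, r1:1, r2:1, r3:15, r4:4, r5:1, r6:10}
[5] xori  r3, r6, 3  →  {r0:0, r1:1, r2:1, r3:9, r4:4, r5:1, r6:10}
[6] slt  r5, r0, r4  →  {r0:0, r1:1, r2:1, r3:9, r4:4, r5:1, r6:10}
[7] bne  r5, r6, L10  →  {r0:0, r1:1, r2:1, r3:9, r4:4, r5:1, r6:10}  ⟨branch taken⟩
[8] or   r6, r0, r0  →  {r0:0, r1:1, r2:1, r3:9, r4:4, r5:1, r6:0}
[10] add  r3, r6, r0  →  {r0:0, r1:1, r2:1, r3:0, r4:4, r5:1, r6:0}
[11] slt  r4, r5, r0  →  {r0:0, r1:1, r2:1, r3:0, r4:0, r5:1, r6:0}
[12] or   r2, r1, r0  →  {r0:0, r1:1, r2:1, r3:0, r4:0, r5:1, r6:0}

0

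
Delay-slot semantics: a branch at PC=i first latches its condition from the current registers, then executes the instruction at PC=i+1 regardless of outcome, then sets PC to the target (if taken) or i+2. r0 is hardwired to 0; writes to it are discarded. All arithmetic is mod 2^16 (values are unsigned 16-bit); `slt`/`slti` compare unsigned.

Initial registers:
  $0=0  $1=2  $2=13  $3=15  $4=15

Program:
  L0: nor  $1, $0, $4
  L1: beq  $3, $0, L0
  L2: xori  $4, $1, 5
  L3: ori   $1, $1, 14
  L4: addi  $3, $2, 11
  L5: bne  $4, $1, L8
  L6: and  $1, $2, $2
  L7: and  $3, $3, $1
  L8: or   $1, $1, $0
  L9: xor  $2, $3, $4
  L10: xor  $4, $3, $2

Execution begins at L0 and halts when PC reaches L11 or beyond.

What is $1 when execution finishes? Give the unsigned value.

#0 nor  $1, $0, $4 ; 0/65520/13/15/15
#1 beq  $3, $0, L0 ; 0/65520/13/15/15 ; →fallthru
#2 xori  $4, $1, 5 ; 0/65520/13/15/65525
#3 ori   $1, $1, 14 ; 0/65534/13/15/65525
#4 addi  $3, $2, 11 ; 0/65534/13/24/65525
#5 bne  $4, $1, L8 ; 0/65534/13/24/65525 ; →target
#6 and  $1, $2, $2 ; 0/13/13/24/65525
#8 or   $1, $1, $0 ; 0/13/13/24/65525
#9 xor  $2, $3, $4 ; 0/13/65517/24/65525
#10 xor  $4, $3, $2 ; 0/13/65517/24/65525

13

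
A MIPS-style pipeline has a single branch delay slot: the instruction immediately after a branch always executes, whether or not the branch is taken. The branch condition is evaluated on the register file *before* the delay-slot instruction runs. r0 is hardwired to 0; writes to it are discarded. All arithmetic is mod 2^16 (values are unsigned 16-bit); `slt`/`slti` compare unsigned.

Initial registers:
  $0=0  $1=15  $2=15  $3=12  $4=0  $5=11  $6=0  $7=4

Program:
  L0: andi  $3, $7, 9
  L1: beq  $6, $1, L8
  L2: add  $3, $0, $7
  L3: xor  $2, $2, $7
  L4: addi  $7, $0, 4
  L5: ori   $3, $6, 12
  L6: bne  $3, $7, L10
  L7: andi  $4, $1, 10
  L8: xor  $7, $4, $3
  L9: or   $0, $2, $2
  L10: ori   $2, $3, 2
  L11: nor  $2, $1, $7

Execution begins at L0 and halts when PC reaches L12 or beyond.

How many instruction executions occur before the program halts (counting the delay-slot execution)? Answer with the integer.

#0 andi  $3, $7, 9 ; 0/15/15/0/0/11/0/4
#1 beq  $6, $1, L8 ; 0/15/15/0/0/11/0/4 ; →fallthru
#2 add  $3, $0, $7 ; 0/15/15/4/0/11/0/4
#3 xor  $2, $2, $7 ; 0/15/11/4/0/11/0/4
#4 addi  $7, $0, 4 ; 0/15/11/4/0/11/0/4
#5 ori   $3, $6, 12 ; 0/15/11/12/0/11/0/4
#6 bne  $3, $7, L10 ; 0/15/11/12/0/11/0/4 ; →target
#7 andi  $4, $1, 10 ; 0/15/11/12/10/11/0/4
#10 ori   $2, $3, 2 ; 0/15/14/12/10/11/0/4
#11 nor  $2, $1, $7 ; 0/15/65520/12/10/11/0/4

10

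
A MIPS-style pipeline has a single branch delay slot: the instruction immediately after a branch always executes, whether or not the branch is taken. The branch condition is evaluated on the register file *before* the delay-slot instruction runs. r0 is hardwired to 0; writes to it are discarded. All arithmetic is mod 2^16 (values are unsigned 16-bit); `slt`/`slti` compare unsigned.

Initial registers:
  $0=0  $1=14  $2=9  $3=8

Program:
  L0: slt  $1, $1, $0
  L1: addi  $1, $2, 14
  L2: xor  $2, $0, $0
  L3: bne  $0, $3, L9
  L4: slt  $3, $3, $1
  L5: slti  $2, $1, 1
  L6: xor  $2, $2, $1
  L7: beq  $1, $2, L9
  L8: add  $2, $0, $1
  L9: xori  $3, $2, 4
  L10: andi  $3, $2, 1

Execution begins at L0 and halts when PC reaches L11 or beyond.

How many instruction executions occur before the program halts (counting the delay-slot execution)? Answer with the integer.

#0 slt  $1, $1, $0 ; 0/0/9/8
#1 addi  $1, $2, 14 ; 0/23/9/8
#2 xor  $2, $0, $0 ; 0/23/0/8
#3 bne  $0, $3, L9 ; 0/23/0/8 ; →target
#4 slt  $3, $3, $1 ; 0/23/0/1
#9 xori  $3, $2, 4 ; 0/23/0/4
#10 andi  $3, $2, 1 ; 0/23/0/0

7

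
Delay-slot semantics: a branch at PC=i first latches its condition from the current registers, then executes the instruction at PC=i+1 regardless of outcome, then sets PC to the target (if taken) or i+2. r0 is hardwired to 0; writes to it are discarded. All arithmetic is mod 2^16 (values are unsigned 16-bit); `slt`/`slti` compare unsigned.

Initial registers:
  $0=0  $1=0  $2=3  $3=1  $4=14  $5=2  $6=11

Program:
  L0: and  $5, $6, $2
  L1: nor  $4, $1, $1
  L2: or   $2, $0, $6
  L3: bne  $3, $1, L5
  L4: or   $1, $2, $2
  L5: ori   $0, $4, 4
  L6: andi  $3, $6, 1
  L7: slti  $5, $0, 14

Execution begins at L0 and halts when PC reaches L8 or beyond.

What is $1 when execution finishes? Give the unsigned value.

  step pc=0: and  $5, $6, $2  regs=(0,0,3,1,14,3,11)
  step pc=1: nor  $4, $1, $1  regs=(0,0,3,1,65535,3,11)
  step pc=2: or   $2, $0, $6  regs=(0,0,11,1,65535,3,11)
  step pc=3: bne  $3, $1, L5  cond=T  regs=(0,0,11,1,65535,3,11)
  step pc=4: or   $1, $2, $2  regs=(0,11,11,1,65535,3,11)
  step pc=5: ori   $0, $4, 4  regs=(0,11,11,1,65535,3,11)
  step pc=6: andi  $3, $6, 1  regs=(0,11,11,1,65535,3,11)
  step pc=7: slti  $5, $0, 14  regs=(0,11,11,1,65535,1,11)

11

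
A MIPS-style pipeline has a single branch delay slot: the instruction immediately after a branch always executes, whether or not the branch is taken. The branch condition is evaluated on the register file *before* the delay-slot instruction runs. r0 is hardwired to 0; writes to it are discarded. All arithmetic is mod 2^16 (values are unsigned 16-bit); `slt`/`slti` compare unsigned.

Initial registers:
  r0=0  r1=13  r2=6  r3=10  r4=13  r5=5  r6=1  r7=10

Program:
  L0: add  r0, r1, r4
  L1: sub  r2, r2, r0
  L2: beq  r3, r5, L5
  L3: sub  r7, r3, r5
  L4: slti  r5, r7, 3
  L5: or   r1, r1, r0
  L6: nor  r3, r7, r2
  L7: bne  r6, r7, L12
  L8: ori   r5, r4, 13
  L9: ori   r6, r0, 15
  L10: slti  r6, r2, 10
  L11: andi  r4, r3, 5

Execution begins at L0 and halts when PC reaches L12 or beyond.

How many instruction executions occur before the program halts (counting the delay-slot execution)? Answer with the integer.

  step pc=0: add  r0, r1, r4  regs=(0,13,6,10,13,5,1,10)
  step pc=1: sub  r2, r2, r0  regs=(0,13,6,10,13,5,1,10)
  step pc=2: beq  r3, r5, L5  cond=F  regs=(0,13,6,10,13,5,1,10)
  step pc=3: sub  r7, r3, r5  regs=(0,13,6,10,13,5,1,5)
  step pc=4: slti  r5, r7, 3  regs=(0,13,6,10,13,0,1,5)
  step pc=5: or   r1, r1, r0  regs=(0,13,6,10,13,0,1,5)
  step pc=6: nor  r3, r7, r2  regs=(0,13,6,65528,13,0,1,5)
  step pc=7: bne  r6, r7, L12  cond=T  regs=(0,13,6,65528,13,0,1,5)
  step pc=8: ori   r5, r4, 13  regs=(0,13,6,65528,13,13,1,5)

9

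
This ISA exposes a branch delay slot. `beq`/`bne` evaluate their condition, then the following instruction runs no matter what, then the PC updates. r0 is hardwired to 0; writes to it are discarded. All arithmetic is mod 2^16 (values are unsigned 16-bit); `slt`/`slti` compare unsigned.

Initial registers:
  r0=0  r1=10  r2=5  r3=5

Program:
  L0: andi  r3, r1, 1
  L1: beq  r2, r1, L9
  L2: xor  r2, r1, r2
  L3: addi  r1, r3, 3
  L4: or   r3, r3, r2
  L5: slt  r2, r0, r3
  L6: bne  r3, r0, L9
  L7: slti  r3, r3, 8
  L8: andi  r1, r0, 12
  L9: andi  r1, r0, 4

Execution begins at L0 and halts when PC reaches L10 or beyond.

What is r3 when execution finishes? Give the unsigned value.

#0 andi  r3, r1, 1 ; 0/10/5/0
#1 beq  r2, r1, L9 ; 0/10/5/0 ; →fallthru
#2 xor  r2, r1, r2 ; 0/10/15/0
#3 addi  r1, r3, 3 ; 0/3/15/0
#4 or   r3, r3, r2 ; 0/3/15/15
#5 slt  r2, r0, r3 ; 0/3/1/15
#6 bne  r3, r0, L9 ; 0/3/1/15 ; →target
#7 slti  r3, r3, 8 ; 0/3/1/0
#9 andi  r1, r0, 4 ; 0/0/1/0

0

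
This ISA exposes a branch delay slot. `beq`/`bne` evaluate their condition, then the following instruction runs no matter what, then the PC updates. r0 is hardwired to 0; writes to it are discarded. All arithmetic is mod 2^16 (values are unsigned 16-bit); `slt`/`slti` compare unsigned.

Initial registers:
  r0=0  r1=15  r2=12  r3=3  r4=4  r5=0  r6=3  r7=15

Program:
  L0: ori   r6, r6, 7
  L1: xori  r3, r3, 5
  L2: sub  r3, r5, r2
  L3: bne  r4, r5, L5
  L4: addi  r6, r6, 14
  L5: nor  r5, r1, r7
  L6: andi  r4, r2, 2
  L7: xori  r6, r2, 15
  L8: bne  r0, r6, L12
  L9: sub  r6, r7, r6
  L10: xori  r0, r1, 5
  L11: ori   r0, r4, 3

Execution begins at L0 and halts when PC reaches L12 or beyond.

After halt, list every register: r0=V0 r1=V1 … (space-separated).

r0=0 r1=15 r2=12 r3=65524 r4=0 r5=65520 r6=12 r7=15

PC=0  ori   r6, r6, 7        | r0=0 r1=15 r2=12 r3=3 r4=4 r5=0 r6=7 r7=15
PC=1  xori  r3, r3, 5        | r0=0 r1=15 r2=12 r3=6 r4=4 r5=0 r6=7 r7=15
PC=2  sub  r3, r5, r2        | r0=0 r1=15 r2=12 r3=65524 r4=4 r5=0 r6=7 r7=15
PC=3  bne  r4, r5, L5        | r0=0 r1=15 r2=12 r3=65524 r4=4 r5=0 r6=7 r7=15  [TAKEN]
PC=4  addi  r6, r6, 14       | r0=0 r1=15 r2=12 r3=65524 r4=4 r5=0 r6=21 r7=15
PC=5  nor  r5, r1, r7        | r0=0 r1=15 r2=12 r3=65524 r4=4 r5=65520 r6=21 r7=15
PC=6  andi  r4, r2, 2        | r0=0 r1=15 r2=12 r3=65524 r4=0 r5=65520 r6=21 r7=15
PC=7  xori  r6, r2, 15       | r0=0 r1=15 r2=12 r3=65524 r4=0 r5=65520 r6=3 r7=15
PC=8  bne  r0, r6, L12       | r0=0 r1=15 r2=12 r3=65524 r4=0 r5=65520 r6=3 r7=15  [TAKEN]
PC=9  sub  r6, r7, r6        | r0=0 r1=15 r2=12 r3=65524 r4=0 r5=65520 r6=12 r7=15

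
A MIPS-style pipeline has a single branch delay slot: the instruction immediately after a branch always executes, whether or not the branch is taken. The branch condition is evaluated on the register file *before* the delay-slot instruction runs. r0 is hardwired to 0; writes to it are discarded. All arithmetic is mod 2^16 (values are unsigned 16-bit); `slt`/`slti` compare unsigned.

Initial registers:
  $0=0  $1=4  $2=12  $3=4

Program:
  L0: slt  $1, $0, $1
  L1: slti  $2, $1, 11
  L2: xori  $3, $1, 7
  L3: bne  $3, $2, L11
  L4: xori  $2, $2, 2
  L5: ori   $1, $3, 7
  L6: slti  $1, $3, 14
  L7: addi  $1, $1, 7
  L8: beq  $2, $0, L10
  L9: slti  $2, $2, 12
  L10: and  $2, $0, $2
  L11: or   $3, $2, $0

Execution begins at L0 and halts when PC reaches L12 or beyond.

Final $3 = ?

  step pc=0: slt  $1, $0, $1  regs=(0,1,12,4)
  step pc=1: slti  $2, $1, 11  regs=(0,1,1,4)
  step pc=2: xori  $3, $1, 7  regs=(0,1,1,6)
  step pc=3: bne  $3, $2, L11  cond=T  regs=(0,1,1,6)
  step pc=4: xori  $2, $2, 2  regs=(0,1,3,6)
  step pc=11: or   $3, $2, $0  regs=(0,1,3,3)

3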